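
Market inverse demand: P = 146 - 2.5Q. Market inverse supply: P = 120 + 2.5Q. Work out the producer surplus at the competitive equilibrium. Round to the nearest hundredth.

Equilibrium: 146 - 2.5Q = 120 + 2.5Q, so Q* = 5.2 and P* = 133.
The supply curve's price intercept is 120, so PS = (1/2)(Q*)(P* - 120) = (1/2)(5.2)(13) = 33.8.

33.80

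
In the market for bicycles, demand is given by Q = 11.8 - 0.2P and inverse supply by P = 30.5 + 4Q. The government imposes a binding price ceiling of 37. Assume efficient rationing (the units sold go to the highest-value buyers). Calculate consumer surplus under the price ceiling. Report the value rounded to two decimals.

29.15

Rewriting demand in inverse form: P = 59 - 5Q.
Without the control, 59 - 5Q = 30.5 + 4Q so Q* = 3.1667 and P* = 43.1667.
At P = 37, sellers supply (37 - 30.5)/4 = 1.625 while buyers want more, so the quantity traded is 1.625 at price 37.
The demand price at Q = 1.625 is 50.875. CS is the trapezoid between demand and 37 over [0, 1.625]: (1/2)[(59 - 37) + (50.875 - 37)](1.625) = 29.1484.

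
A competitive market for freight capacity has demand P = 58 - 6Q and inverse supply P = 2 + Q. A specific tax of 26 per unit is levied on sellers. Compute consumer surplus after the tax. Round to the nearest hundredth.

Without the tax, 58 - 6Q = 2 + Q so Q* = 8 and P* = 10.
With the tax, sellers need 26 more per unit: 58 - 6Q = 2 + Q + 26, so Q_t = 4.2857. Buyers pay P_b = 32.2857; sellers receive P_s = P_b - 26 = 6.2857.
CS = (1/2)(Q_t)(58 - P_b) = (1/2)(4.2857)(25.7143) = 55.102.

55.10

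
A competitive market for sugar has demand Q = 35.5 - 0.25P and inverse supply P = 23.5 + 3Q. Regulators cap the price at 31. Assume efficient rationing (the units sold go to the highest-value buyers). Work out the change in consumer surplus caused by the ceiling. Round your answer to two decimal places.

-308.15

Rewriting demand in inverse form: P = 142 - 4Q.
Free-market equilibrium: 142 - 4Q = 23.5 + 3Q gives Q* = 16.9286, P* = 74.2857.
At the ceiling price 31, quantity supplied is (31 - 23.5)/3 = 2.5; supply is the short side, so Q = 2.5 trades at P = 31.
CS goes from (1/2)(16.9286)(67.7143) = 573.1531 to 265 (computed as (142 - 31)(2.5) - (1/2)(4)(2.5)^2), a change of -308.1531.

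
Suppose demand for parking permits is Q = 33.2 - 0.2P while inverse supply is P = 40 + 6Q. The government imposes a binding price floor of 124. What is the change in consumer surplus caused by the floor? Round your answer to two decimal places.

-151.62

Rewriting demand in inverse form: P = 166 - 5Q.
Without the control, 166 - 5Q = 40 + 6Q so Q* = 11.4545 and P* = 108.7273.
At P = 124, buyers demand (166 - 124)/5 = 8.4 while sellers would supply more, so the quantity traded is 8.4 at price 124.
CS goes from (1/2)(11.4545)(57.2727) = 328.0165 to 176.4 (computed as (166 - 124)(8.4) - (1/2)(5)(8.4)^2), a change of -151.6165.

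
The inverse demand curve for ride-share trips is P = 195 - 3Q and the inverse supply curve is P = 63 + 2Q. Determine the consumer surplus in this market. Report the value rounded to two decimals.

Set 195 - 3Q = 63 + 2Q, which gives 132 = 5Q, so Q* = 26.4 and P* = 195 - 3(26.4) = 115.8.
The demand choke price is 195, so CS = (1/2)(Q*)(195 - P*) = (1/2)(26.4)(79.2) = 1045.44.

1045.44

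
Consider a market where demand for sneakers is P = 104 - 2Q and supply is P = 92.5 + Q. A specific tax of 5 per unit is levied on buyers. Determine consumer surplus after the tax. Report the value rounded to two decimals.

4.69

Pre-tax equilibrium: 104 - 2Q = 92.5 + Q gives Q* = 3.8333, P* = 96.3333.
With the tax, buyers' net willingness to pay falls by 5: (104 - 5) - 2Q = 92.5 + Q, so Q_t = 2.1667. Buyers pay P_b = 99.6667; sellers receive P_s = P_b - 5 = 94.6667.
Consumer surplus is the triangle under demand above P_b: (1/2)(2.1667)(104 - 99.6667) = 4.6944.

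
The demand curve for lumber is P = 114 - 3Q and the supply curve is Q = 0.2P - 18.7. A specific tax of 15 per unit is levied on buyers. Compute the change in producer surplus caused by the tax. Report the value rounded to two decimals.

Rewriting supply in inverse form: P = 93.5 + 5Q.
Without the tax, 114 - 3Q = 93.5 + 5Q so Q* = 2.5625 and P* = 106.3125.
A tax on buyers shifts demand down by 15: (114 - 15) - 3Q = 93.5 + 5Q, so Q_t = 0.6875. Buyers pay P_b = 111.9375; sellers receive P_s = P_b - 15 = 96.9375.
Producers lose the trapezoid between P_s and P* out to Q_t plus the triangle from Q_t to Q*: change in PS = 1.1816 - 16.416 = -15.2344.

-15.23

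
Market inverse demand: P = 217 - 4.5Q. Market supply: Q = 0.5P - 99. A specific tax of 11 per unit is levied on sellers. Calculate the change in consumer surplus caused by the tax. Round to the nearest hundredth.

Rewriting supply in inverse form: P = 198 + 2Q.
Pre-tax equilibrium: 217 - 4.5Q = 198 + 2Q gives Q* = 2.9231, P* = 203.8462.
A tax on sellers shifts supply up by 11: 217 - 4.5Q = 198 + 2Q + 11, so Q_t = 1.2308. Buyers pay P_b = 211.4615; sellers receive P_s = P_b - 11 = 200.4615.
CS falls from (1/2)(2.9231)(13.1538) = 19.2249 to (1/2)(1.2308)(5.5385) = 3.4083, a change of -15.8166.

-15.82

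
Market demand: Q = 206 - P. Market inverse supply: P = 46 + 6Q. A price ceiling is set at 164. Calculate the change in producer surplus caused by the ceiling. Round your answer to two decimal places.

Rewriting demand in inverse form: P = 206 - Q.
Free-market equilibrium: 206 - Q = 46 + 6Q gives Q* = 22.8571, P* = 183.1429.
At P = 164, sellers supply (164 - 46)/6 = 19.6667 while buyers want more, so the quantity traded is 19.6667 at price 164.
PS goes from (1/2)(22.8571)(137.1429) = 1567.3469 to 1160.3333 (computed as (164 - 46)(19.6667) - (1/2)(6)(19.6667)^2), a change of -407.0136.

-407.01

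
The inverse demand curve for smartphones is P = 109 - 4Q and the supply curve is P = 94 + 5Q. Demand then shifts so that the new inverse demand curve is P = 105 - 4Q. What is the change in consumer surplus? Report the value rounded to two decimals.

Initial equilibrium: Q_0 = 1.6667, P_0 = 102.3333; CS_0 = (1/2)(1.6667)(6.6667) = 5.5556, PS_0 = (1/2)(1.6667)(8.3333) = 6.9444.
New equilibrium: 105 - 4Q = 94 + 5Q gives Q_1 = 1.2222, P_1 = 100.1111; CS_1 = 2.9877, PS_1 = 3.7346.
Change in consumer surplus = 2.9877 - 5.5556 = -2.5679.

-2.57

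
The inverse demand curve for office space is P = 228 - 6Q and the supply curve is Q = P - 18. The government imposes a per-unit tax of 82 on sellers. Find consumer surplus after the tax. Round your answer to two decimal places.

1003.10

Rewriting supply in inverse form: P = 18 + Q.
Pre-tax equilibrium: 228 - 6Q = 18 + Q gives Q* = 30, P* = 48.
A tax on sellers shifts supply up by 82: 228 - 6Q = 18 + Q + 82, so Q_t = 18.2857. Buyers pay P_b = 118.2857; sellers receive P_s = P_b - 82 = 36.2857.
CS = (1/2)(Q_t)(228 - P_b) = (1/2)(18.2857)(109.7143) = 1003.102.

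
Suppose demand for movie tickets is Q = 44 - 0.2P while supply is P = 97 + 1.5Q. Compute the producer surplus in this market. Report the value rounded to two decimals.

Rewriting demand in inverse form: P = 220 - 5Q.
Set 220 - 5Q = 97 + 1.5Q, which gives 123 = 6.5Q, so Q* = 18.9231 and P* = 220 - 5(18.9231) = 125.3846.
Producer surplus is the triangle above supply below P*: (1/2)(18.9231)(125.3846 - 97) = (1/2)(18.9231)(28.3846) = 268.5621.

268.56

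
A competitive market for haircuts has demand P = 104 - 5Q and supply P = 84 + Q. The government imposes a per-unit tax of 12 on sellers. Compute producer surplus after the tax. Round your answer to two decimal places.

Pre-tax equilibrium: 104 - 5Q = 84 + Q gives Q* = 3.3333, P* = 87.3333.
A tax on sellers shifts supply up by 12: 104 - 5Q = 84 + Q + 12, so Q_t = 1.3333. Buyers pay P_b = 97.3333; sellers receive P_s = P_b - 12 = 85.3333.
Producer surplus is the triangle above supply below P_s: (1/2)(1.3333)(85.3333 - 84) = 0.8889.

0.89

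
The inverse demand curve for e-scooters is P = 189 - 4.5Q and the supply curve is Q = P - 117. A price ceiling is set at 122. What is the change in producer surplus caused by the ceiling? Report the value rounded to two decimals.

Rewriting supply in inverse form: P = 117 + Q.
Free-market equilibrium: 189 - 4.5Q = 117 + Q gives Q* = 13.0909, P* = 130.0909.
At the ceiling price 122, quantity supplied is (122 - 117)/1 = 5; supply is the short side, so Q = 5 trades at P = 122.
PS goes from (1/2)(13.0909)(13.0909) = 85.686 to 12.5 (computed as (122 - 117)(5) - (1/2)(1)(5)^2), a change of -73.186.

-73.19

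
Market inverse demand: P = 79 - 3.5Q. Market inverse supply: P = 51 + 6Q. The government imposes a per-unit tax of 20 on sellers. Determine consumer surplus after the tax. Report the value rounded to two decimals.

1.24

Without the tax, 79 - 3.5Q = 51 + 6Q so Q* = 2.9474 and P* = 68.6842.
With the tax, sellers need 20 more per unit: 79 - 3.5Q = 51 + 6Q + 20, so Q_t = 0.8421. Buyers pay P_b = 76.0526; sellers receive P_s = P_b - 20 = 56.0526.
CS = (1/2)(Q_t)(79 - P_b) = (1/2)(0.8421)(2.9474) = 1.241.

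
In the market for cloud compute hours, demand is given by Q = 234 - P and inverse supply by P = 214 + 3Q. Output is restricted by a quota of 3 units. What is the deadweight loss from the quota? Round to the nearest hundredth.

8.00

Rewriting demand in inverse form: P = 234 - Q.
Without the quota, 234 - Q = 214 + 3Q gives Q* = 5.
At Q = 3 the demand price is 234 - (3) = 231 and the supply price is 214 + 3(3) = 223.
Deadweight loss is the triangle between the curves from 3 to 5: (1/2)(231 - 223)(5 - 3) = 8.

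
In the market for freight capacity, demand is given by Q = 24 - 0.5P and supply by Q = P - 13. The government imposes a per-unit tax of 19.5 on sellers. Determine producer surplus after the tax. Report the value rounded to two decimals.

Rewriting demand in inverse form: P = 48 - 2Q.
Rewriting supply in inverse form: P = 13 + Q.
Pre-tax equilibrium: 48 - 2Q = 13 + Q gives Q* = 11.6667, P* = 24.6667.
With the tax, sellers need 19.5 more per unit: 48 - 2Q = 13 + Q + 19.5, so Q_t = 5.1667. Buyers pay P_b = 37.6667; sellers receive P_s = P_b - 19.5 = 18.1667.
PS = (1/2)(Q_t)(P_s - 13) = (1/2)(5.1667)(5.1667) = 13.3472.

13.35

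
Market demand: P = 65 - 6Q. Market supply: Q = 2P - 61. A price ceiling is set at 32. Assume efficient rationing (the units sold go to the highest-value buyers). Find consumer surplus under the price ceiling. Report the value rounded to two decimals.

72.00

Rewriting supply in inverse form: P = 30.5 + 0.5Q.
Free-market equilibrium: 65 - 6Q = 30.5 + 0.5Q gives Q* = 5.3077, P* = 33.1538.
At P = 32, sellers supply (32 - 30.5)/0.5 = 3 while buyers want more, so the quantity traded is 3 at price 32.
The demand price at Q = 3 is 47. CS is the trapezoid between demand and 32 over [0, 3]: (1/2)[(65 - 32) + (47 - 32)](3) = 72.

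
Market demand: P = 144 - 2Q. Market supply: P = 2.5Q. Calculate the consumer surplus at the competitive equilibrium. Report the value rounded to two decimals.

1024.00

Equilibrium: 144 - 2Q = 2.5Q, so Q* = 32 and P* = 80.
CS is the area between the demand curve and P* from 0 to Q*: (1/2)(32)(64) = 1024.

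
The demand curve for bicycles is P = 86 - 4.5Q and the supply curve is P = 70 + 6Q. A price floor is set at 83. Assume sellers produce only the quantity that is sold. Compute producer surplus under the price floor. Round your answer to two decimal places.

Without the control, 86 - 4.5Q = 70 + 6Q so Q* = 1.5238 and P* = 79.1429.
At P = 83, buyers demand (86 - 83)/4.5 = 0.6667 while sellers would supply more, so the quantity traded is 0.6667 at price 83.
The supply price at Q = 0.6667 is 74. PS is the trapezoid between 83 and supply over [0, 0.6667]: (1/2)[(83 - 70) + (83 - 74)](0.6667) = 7.3333.

7.33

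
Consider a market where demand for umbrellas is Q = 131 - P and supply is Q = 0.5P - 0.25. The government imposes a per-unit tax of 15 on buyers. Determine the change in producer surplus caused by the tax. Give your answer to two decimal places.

-410.00

Rewriting demand in inverse form: P = 131 - Q.
Rewriting supply in inverse form: P = 0.5 + 2Q.
Pre-tax equilibrium: 131 - Q = 0.5 + 2Q gives Q* = 43.5, P* = 87.5.
A tax on buyers shifts demand down by 15: (131 - 15) - Q = 0.5 + 2Q, so Q_t = 38.5. Buyers pay P_b = 92.5; sellers receive P_s = P_b - 15 = 77.5.
Producers lose the trapezoid between P_s and P* out to Q_t plus the triangle from Q_t to Q*: change in PS = 1482.25 - 1892.25 = -410.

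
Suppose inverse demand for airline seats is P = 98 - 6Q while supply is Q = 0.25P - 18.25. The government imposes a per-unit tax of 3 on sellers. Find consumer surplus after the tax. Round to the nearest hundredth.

14.52

Rewriting supply in inverse form: P = 73 + 4Q.
Without the tax, 98 - 6Q = 73 + 4Q so Q* = 2.5 and P* = 83.
With the tax, sellers need 3 more per unit: 98 - 6Q = 73 + 4Q + 3, so Q_t = 2.2. Buyers pay P_b = 84.8; sellers receive P_s = P_b - 3 = 81.8.
Consumer surplus is the triangle under demand above P_b: (1/2)(2.2)(98 - 84.8) = 14.52.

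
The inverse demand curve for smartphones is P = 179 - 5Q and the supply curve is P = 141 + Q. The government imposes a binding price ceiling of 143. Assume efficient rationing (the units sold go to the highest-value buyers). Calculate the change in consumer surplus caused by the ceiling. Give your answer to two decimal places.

Free-market equilibrium: 179 - 5Q = 141 + Q gives Q* = 6.3333, P* = 147.3333.
At P = 143, sellers supply (143 - 141)/1 = 2 while buyers want more, so the quantity traded is 2 at price 143.
CS goes from (1/2)(6.3333)(31.6667) = 100.2778 to 62 (computed as (179 - 143)(2) - (1/2)(5)(2)^2), a change of -38.2778.

-38.28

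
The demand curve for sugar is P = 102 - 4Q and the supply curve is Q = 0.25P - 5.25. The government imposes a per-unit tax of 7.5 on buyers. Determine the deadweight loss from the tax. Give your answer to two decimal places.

Rewriting supply in inverse form: P = 21 + 4Q.
Pre-tax equilibrium: 102 - 4Q = 21 + 4Q gives Q* = 10.125, P* = 61.5.
A tax on buyers shifts demand down by 7.5: (102 - 7.5) - 4Q = 21 + 4Q, so Q_t = 9.1875. Buyers pay P_b = 65.25; sellers receive P_s = P_b - 7.5 = 57.75.
The welfare triangle lost has base Q* - Q_t = 0.9375 and height t = 7.5, so DWL = (1/2)(0.9375)(7.5) = 3.5156.

3.52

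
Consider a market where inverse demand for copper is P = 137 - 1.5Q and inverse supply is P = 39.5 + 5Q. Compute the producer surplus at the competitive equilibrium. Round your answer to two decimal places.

Equilibrium: 137 - 1.5Q = 39.5 + 5Q, so Q* = 15 and P* = 114.5.
The supply curve's price intercept is 39.5, so PS = (1/2)(Q*)(P* - 39.5) = (1/2)(15)(75) = 562.5.

562.50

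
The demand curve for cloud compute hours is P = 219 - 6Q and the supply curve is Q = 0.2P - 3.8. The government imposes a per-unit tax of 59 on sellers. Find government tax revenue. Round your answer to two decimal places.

756.27

Rewriting supply in inverse form: P = 19 + 5Q.
Without the tax, 219 - 6Q = 19 + 5Q so Q* = 18.1818 and P* = 109.9091.
With the tax, sellers need 59 more per unit: 219 - 6Q = 19 + 5Q + 59, so Q_t = 12.8182. Buyers pay P_b = 142.0909; sellers receive P_s = P_b - 59 = 83.0909.
Revenue is the tax times quantity traded: 59 x 12.8182 = 756.2727.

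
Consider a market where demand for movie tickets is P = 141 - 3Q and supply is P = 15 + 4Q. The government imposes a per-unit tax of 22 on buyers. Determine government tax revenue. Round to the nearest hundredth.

Pre-tax equilibrium: 141 - 3Q = 15 + 4Q gives Q* = 18, P* = 87.
With the tax, buyers' net willingness to pay falls by 22: (141 - 22) - 3Q = 15 + 4Q, so Q_t = 14.8571. Buyers pay P_b = 96.4286; sellers receive P_s = P_b - 22 = 74.4286.
Revenue is the tax times quantity traded: 22 x 14.8571 = 326.8571.

326.86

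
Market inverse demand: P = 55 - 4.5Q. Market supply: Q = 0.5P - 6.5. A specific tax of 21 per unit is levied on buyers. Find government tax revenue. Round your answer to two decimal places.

Rewriting supply in inverse form: P = 13 + 2Q.
Pre-tax equilibrium: 55 - 4.5Q = 13 + 2Q gives Q* = 6.4615, P* = 25.9231.
A tax on buyers shifts demand down by 21: (55 - 21) - 4.5Q = 13 + 2Q, so Q_t = 3.2308. Buyers pay P_b = 40.4615; sellers receive P_s = P_b - 21 = 19.4615.
Revenue is the tax times quantity traded: 21 x 3.2308 = 67.8462.

67.85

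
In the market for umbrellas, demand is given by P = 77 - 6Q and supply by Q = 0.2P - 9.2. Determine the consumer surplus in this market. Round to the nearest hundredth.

Rewriting supply in inverse form: P = 46 + 5Q.
Equilibrium: 77 - 6Q = 46 + 5Q, so Q* = 2.8182 and P* = 60.0909.
CS is the area between the demand curve and P* from 0 to Q*: (1/2)(2.8182)(16.9091) = 23.8264.

23.83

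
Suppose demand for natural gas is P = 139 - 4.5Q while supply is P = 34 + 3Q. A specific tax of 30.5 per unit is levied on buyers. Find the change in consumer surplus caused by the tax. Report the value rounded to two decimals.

-218.99

Pre-tax equilibrium: 139 - 4.5Q = 34 + 3Q gives Q* = 14, P* = 76.
A tax on buyers shifts demand down by 30.5: (139 - 30.5) - 4.5Q = 34 + 3Q, so Q_t = 9.9333. Buyers pay P_b = 94.3; sellers receive P_s = P_b - 30.5 = 63.8.
CS falls from (1/2)(14)(63) = 441 to (1/2)(9.9333)(44.7) = 222.01, a change of -218.99.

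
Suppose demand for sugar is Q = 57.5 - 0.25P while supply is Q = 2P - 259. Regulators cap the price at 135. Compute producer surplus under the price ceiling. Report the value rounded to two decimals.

Rewriting demand in inverse form: P = 230 - 4Q.
Rewriting supply in inverse form: P = 129.5 + 0.5Q.
Without the control, 230 - 4Q = 129.5 + 0.5Q so Q* = 22.3333 and P* = 140.6667.
At P = 135, sellers supply (135 - 129.5)/0.5 = 11 while buyers want more, so the quantity traded is 11 at price 135.
PS is the triangle above supply below 135: (1/2)(11)(135 - 129.5) = 30.25.

30.25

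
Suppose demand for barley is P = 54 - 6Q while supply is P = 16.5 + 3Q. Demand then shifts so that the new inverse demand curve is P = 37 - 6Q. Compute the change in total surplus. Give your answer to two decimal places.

-54.78

Initial equilibrium: Q_0 = 4.1667, P_0 = 29; CS_0 = (1/2)(4.1667)(25) = 52.0833, PS_0 = (1/2)(4.1667)(12.5) = 26.0417.
New equilibrium: 37 - 6Q = 16.5 + 3Q gives Q_1 = 2.2778, P_1 = 23.3333; CS_1 = 15.5648, PS_1 = 7.7824.
Change in total surplus = (15.5648 + 7.7824) - (52.0833 + 26.0417) = -54.7778.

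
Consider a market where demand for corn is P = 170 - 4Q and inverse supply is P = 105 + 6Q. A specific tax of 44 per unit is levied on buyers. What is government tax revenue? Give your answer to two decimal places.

92.40

Pre-tax equilibrium: 170 - 4Q = 105 + 6Q gives Q* = 6.5, P* = 144.
With the tax, buyers' net willingness to pay falls by 44: (170 - 44) - 4Q = 105 + 6Q, so Q_t = 2.1. Buyers pay P_b = 161.6; sellers receive P_s = P_b - 44 = 117.6.
Revenue is the tax times quantity traded: 44 x 2.1 = 92.4.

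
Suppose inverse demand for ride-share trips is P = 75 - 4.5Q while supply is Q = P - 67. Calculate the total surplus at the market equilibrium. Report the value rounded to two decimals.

Rewriting supply in inverse form: P = 67 + Q.
Set 75 - 4.5Q = 67 + Q, which gives 8 = 5.5Q, so Q* = 1.4545 and P* = 75 - 4.5(1.4545) = 68.4545.
CS = (1/2)(1.4545)(6.5455) = 4.7603 and PS = (1/2)(1.4545)(1.4545) = 1.0579, so total surplus = 5.8182.

5.82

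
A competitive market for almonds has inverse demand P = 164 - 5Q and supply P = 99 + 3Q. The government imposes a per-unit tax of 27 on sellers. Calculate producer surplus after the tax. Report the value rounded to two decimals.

33.84

Without the tax, 164 - 5Q = 99 + 3Q so Q* = 8.125 and P* = 123.375.
A tax on sellers shifts supply up by 27: 164 - 5Q = 99 + 3Q + 27, so Q_t = 4.75. Buyers pay P_b = 140.25; sellers receive P_s = P_b - 27 = 113.25.
Producer surplus is the triangle above supply below P_s: (1/2)(4.75)(113.25 - 99) = 33.8438.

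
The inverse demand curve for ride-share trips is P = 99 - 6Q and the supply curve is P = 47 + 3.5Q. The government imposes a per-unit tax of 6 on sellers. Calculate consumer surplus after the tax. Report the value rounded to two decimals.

Without the tax, 99 - 6Q = 47 + 3.5Q so Q* = 5.4737 and P* = 66.1579.
With the tax, sellers need 6 more per unit: 99 - 6Q = 47 + 3.5Q + 6, so Q_t = 4.8421. Buyers pay P_b = 69.9474; sellers receive P_s = P_b - 6 = 63.9474.
Consumer surplus is the triangle under demand above P_b: (1/2)(4.8421)(99 - 69.9474) = 70.338.

70.34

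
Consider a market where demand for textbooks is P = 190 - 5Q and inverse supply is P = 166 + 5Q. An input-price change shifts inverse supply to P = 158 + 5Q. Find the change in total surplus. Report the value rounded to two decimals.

22.40

Initial equilibrium: Q_0 = 2.4, P_0 = 178; CS_0 = (1/2)(2.4)(12) = 14.4, PS_0 = (1/2)(2.4)(12) = 14.4.
New equilibrium: 190 - 5Q = 158 + 5Q gives Q_1 = 3.2, P_1 = 174; CS_1 = 25.6, PS_1 = 25.6.
Change in total surplus = (25.6 + 25.6) - (14.4 + 14.4) = 22.4.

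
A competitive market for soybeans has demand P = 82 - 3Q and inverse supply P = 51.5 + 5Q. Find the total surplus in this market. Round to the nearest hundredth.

Setting demand equal to supply, 30.5 = 8Q, so Q* = 3.8125 and P* = 70.5625.
CS = (1/2)(3.8125)(11.4375) = 21.8027 and PS = (1/2)(3.8125)(19.0625) = 36.3379, so total surplus = 58.1406.

58.14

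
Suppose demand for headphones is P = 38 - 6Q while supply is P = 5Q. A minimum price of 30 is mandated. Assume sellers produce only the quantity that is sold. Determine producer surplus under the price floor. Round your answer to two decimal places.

35.56

Without the control, 38 - 6Q = 5Q so Q* = 3.4545 and P* = 17.2727.
At P = 30, buyers demand (38 - 30)/6 = 1.3333 while sellers would supply more, so the quantity traded is 1.3333 at price 30.
The supply price at Q = 1.3333 is 6.6667. PS is the trapezoid between 30 and supply over [0, 1.3333]: (1/2)[(30 - 0) + (30 - 6.6667)](1.3333) = 35.5556.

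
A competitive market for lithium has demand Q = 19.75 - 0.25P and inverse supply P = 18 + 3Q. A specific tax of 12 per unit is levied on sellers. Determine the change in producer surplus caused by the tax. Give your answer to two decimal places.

Rewriting demand in inverse form: P = 79 - 4Q.
Without the tax, 79 - 4Q = 18 + 3Q so Q* = 8.7143 and P* = 44.1429.
A tax on sellers shifts supply up by 12: 79 - 4Q = 18 + 3Q + 12, so Q_t = 7. Buyers pay P_b = 51; sellers receive P_s = P_b - 12 = 39.
Producers lose the trapezoid between P_s and P* out to Q_t plus the triangle from Q_t to Q*: change in PS = 73.5 - 113.9082 = -40.4082.

-40.41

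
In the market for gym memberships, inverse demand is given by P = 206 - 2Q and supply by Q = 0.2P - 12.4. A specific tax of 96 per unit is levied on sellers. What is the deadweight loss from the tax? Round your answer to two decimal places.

658.29

Rewriting supply in inverse form: P = 62 + 5Q.
Without the tax, 206 - 2Q = 62 + 5Q so Q* = 20.5714 and P* = 164.8571.
With the tax, sellers need 96 more per unit: 206 - 2Q = 62 + 5Q + 96, so Q_t = 6.8571. Buyers pay P_b = 192.2857; sellers receive P_s = P_b - 96 = 96.2857.
The welfare triangle lost has base Q* - Q_t = 13.7143 and height t = 96, so DWL = (1/2)(13.7143)(96) = 658.2857.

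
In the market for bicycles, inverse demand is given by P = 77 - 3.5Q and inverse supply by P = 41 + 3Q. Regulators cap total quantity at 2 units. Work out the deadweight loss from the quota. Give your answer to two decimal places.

Without the quota, 77 - 3.5Q = 41 + 3Q gives Q* = 5.5385.
At Q = 2 the demand price is 77 - 3.5(2) = 70 and the supply price is 41 + 3(2) = 47.
DWL = (1/2)(gap between curves at 2) x (Q* - 2) = (1/2)(23)(3.5385) = 40.6923.

40.69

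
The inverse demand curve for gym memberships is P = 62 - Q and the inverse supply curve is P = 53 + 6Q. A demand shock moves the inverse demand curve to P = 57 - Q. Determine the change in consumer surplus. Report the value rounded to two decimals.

Initial equilibrium: Q_0 = 1.2857, P_0 = 60.7143; CS_0 = (1/2)(1.2857)(1.2857) = 0.8265, PS_0 = (1/2)(1.2857)(7.7143) = 4.9592.
New equilibrium: 57 - Q = 53 + 6Q gives Q_1 = 0.5714, P_1 = 56.4286; CS_1 = 0.1633, PS_1 = 0.9796.
Change in consumer surplus = 0.1633 - 0.8265 = -0.6633.

-0.66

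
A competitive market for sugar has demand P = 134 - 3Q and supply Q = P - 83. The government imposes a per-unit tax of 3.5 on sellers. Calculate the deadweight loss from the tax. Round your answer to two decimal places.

Rewriting supply in inverse form: P = 83 + Q.
Pre-tax equilibrium: 134 - 3Q = 83 + Q gives Q* = 12.75, P* = 95.75.
A tax on sellers shifts supply up by 3.5: 134 - 3Q = 83 + Q + 3.5, so Q_t = 11.875. Buyers pay P_b = 98.375; sellers receive P_s = P_b - 3.5 = 94.875.
Deadweight loss is the triangle between the curves from Q_t to Q*: (1/2)(12.75 - 11.875)(3.5) = 1.5312.

1.53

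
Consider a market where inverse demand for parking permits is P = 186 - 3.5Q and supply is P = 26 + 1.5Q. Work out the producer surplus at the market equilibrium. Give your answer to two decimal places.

Set 186 - 3.5Q = 26 + 1.5Q, which gives 160 = 5Q, so Q* = 32 and P* = 186 - 3.5(32) = 74.
PS is the area between P* and the supply curve from 0 to Q*: (1/2)(32)(48) = 768.

768.00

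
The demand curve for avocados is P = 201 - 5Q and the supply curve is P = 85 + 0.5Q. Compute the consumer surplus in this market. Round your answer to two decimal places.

1112.07

Equilibrium: 201 - 5Q = 85 + 0.5Q, so Q* = 21.0909 and P* = 95.5455.
CS is the area between the demand curve and P* from 0 to Q*: (1/2)(21.0909)(105.4545) = 1112.0661.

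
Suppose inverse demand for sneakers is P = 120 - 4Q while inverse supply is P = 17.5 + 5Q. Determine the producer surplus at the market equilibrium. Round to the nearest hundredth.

Setting demand equal to supply, 102.5 = 9Q, so Q* = 11.3889 and P* = 74.4444.
The supply curve's price intercept is 17.5, so PS = (1/2)(Q*)(P* - 17.5) = (1/2)(11.3889)(56.9444) = 324.267.

324.27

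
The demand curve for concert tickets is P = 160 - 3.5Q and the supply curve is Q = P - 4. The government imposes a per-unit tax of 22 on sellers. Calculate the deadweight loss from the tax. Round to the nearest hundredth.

53.78

Rewriting supply in inverse form: P = 4 + Q.
Pre-tax equilibrium: 160 - 3.5Q = 4 + Q gives Q* = 34.6667, P* = 38.6667.
With the tax, sellers need 22 more per unit: 160 - 3.5Q = 4 + Q + 22, so Q_t = 29.7778. Buyers pay P_b = 55.7778; sellers receive P_s = P_b - 22 = 33.7778.
Deadweight loss is the triangle between the curves from Q_t to Q*: (1/2)(34.6667 - 29.7778)(22) = 53.7778.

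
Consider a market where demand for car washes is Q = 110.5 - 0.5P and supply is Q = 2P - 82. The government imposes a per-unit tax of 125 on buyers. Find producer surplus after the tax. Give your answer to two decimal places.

Rewriting demand in inverse form: P = 221 - 2Q.
Rewriting supply in inverse form: P = 41 + 0.5Q.
Without the tax, 221 - 2Q = 41 + 0.5Q so Q* = 72 and P* = 77.
A tax on buyers shifts demand down by 125: (221 - 125) - 2Q = 41 + 0.5Q, so Q_t = 22. Buyers pay P_b = 177; sellers receive P_s = P_b - 125 = 52.
Producer surplus is the triangle above supply below P_s: (1/2)(22)(52 - 41) = 121.

121.00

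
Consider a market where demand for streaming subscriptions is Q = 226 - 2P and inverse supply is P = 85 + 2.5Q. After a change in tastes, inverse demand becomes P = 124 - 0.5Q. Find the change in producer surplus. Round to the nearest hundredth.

Rewriting demand in inverse form: P = 113 - 0.5Q.
Initial equilibrium: Q_0 = 9.3333, P_0 = 108.3333; CS_0 = (1/2)(9.3333)(4.6667) = 21.7778, PS_0 = (1/2)(9.3333)(23.3333) = 108.8889.
New equilibrium: 124 - 0.5Q = 85 + 2.5Q gives Q_1 = 13, P_1 = 117.5; CS_1 = 42.25, PS_1 = 211.25.
Change in producer surplus = 211.25 - 108.8889 = 102.3611.

102.36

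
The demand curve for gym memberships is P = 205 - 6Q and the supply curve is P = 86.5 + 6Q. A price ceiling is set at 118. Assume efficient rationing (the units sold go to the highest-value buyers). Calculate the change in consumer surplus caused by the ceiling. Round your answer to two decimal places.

81.52

Free-market equilibrium: 205 - 6Q = 86.5 + 6Q gives Q* = 9.875, P* = 145.75.
At P = 118, sellers supply (118 - 86.5)/6 = 5.25 while buyers want more, so the quantity traded is 5.25 at price 118.
CS goes from (1/2)(9.875)(59.25) = 292.5469 to 374.0625 (computed as (205 - 118)(5.25) - (1/2)(6)(5.25)^2), a change of 81.5156.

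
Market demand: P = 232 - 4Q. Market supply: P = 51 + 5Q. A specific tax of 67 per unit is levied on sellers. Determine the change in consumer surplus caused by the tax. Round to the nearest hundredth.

Pre-tax equilibrium: 232 - 4Q = 51 + 5Q gives Q* = 20.1111, P* = 151.5556.
With the tax, sellers need 67 more per unit: 232 - 4Q = 51 + 5Q + 67, so Q_t = 12.6667. Buyers pay P_b = 181.3333; sellers receive P_s = P_b - 67 = 114.3333.
CS falls from (1/2)(20.1111)(80.4444) = 808.9136 to (1/2)(12.6667)(50.6667) = 320.8889, a change of -488.0247.

-488.02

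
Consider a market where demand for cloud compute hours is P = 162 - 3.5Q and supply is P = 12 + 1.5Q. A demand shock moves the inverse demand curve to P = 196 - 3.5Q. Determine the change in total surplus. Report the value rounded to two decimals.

Initial equilibrium: Q_0 = 30, P_0 = 57; CS_0 = (1/2)(30)(105) = 1575, PS_0 = (1/2)(30)(45) = 675.
New equilibrium: 196 - 3.5Q = 12 + 1.5Q gives Q_1 = 36.8, P_1 = 67.2; CS_1 = 2369.92, PS_1 = 1015.68.
Change in total surplus = (2369.92 + 1015.68) - (1575 + 675) = 1135.6.

1135.60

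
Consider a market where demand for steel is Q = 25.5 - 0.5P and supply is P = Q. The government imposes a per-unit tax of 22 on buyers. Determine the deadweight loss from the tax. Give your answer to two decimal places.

Rewriting demand in inverse form: P = 51 - 2Q.
Pre-tax equilibrium: 51 - 2Q = Q gives Q* = 17, P* = 17.
With the tax, buyers' net willingness to pay falls by 22: (51 - 22) - 2Q = Q, so Q_t = 9.6667. Buyers pay P_b = 31.6667; sellers receive P_s = P_b - 22 = 9.6667.
Deadweight loss is the triangle between the curves from Q_t to Q*: (1/2)(17 - 9.6667)(22) = 80.6667.

80.67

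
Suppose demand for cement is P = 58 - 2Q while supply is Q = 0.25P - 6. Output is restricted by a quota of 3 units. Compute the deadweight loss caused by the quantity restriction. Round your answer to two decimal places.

21.33

Rewriting supply in inverse form: P = 24 + 4Q.
Without the quota, 58 - 2Q = 24 + 4Q gives Q* = 5.6667.
At Q = 3 the demand price is 58 - 2(3) = 52 and the supply price is 24 + 4(3) = 36.
Deadweight loss is the triangle between the curves from 3 to 5.6667: (1/2)(52 - 36)(5.6667 - 3) = 21.3333.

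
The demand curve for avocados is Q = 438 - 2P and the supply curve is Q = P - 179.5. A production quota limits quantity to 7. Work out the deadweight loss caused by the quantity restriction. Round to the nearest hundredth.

Rewriting demand in inverse form: P = 219 - 0.5Q.
Rewriting supply in inverse form: P = 179.5 + Q.
Unrestricted equilibrium: Q* = (219 - 179.5)/(0.5 + 1) = 26.3333.
At Q = 7 the demand price is 219 - 0.5(7) = 215.5 and the supply price is 179.5 + (7) = 186.5.
Deadweight loss is the triangle between the curves from 7 to 26.3333: (1/2)(215.5 - 186.5)(26.3333 - 7) = 280.3333.

280.33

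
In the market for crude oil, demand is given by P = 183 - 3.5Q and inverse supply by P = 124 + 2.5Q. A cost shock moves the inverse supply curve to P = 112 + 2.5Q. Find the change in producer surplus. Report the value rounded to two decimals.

54.17

Initial equilibrium: Q_0 = 9.8333, P_0 = 148.5833; CS_0 = (1/2)(9.8333)(34.4167) = 169.2153, PS_0 = (1/2)(9.8333)(24.5833) = 120.8681.
New equilibrium: 183 - 3.5Q = 112 + 2.5Q gives Q_1 = 11.8333, P_1 = 141.5833; CS_1 = 245.0486, PS_1 = 175.0347.
Change in producer surplus = 175.0347 - 120.8681 = 54.1667.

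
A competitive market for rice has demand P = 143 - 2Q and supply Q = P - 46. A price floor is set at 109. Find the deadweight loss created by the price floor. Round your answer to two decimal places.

Rewriting supply in inverse form: P = 46 + Q.
Free-market equilibrium: 143 - 2Q = 46 + Q gives Q* = 32.3333, P* = 78.3333.
At the floor price 109, quantity demanded is (143 - 109)/2 = 17; demand is the short side, so Q = 17 trades at P = 109.
The lost-trades triangle has base Q* - 17 = 15.3333 and height equal to the gap between the curves at Q = 17, which is 109 - 63 = 46. DWL = (1/2)(15.3333)(46) = 352.6667.

352.67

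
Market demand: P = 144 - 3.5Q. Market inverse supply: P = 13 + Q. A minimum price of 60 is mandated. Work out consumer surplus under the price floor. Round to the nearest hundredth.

1008.00

Without the control, 144 - 3.5Q = 13 + Q so Q* = 29.1111 and P* = 42.1111.
At P = 60, buyers demand (144 - 60)/3.5 = 24 while sellers would supply more, so the quantity traded is 24 at price 60.
CS is the triangle under demand above 60: (1/2)(24)(144 - 60) = 1008.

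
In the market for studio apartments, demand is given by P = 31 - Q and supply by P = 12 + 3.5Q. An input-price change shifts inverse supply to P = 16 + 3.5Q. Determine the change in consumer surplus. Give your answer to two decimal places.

-3.36

Initial equilibrium: Q_0 = 4.2222, P_0 = 26.7778; CS_0 = (1/2)(4.2222)(4.2222) = 8.9136, PS_0 = (1/2)(4.2222)(14.7778) = 31.1975.
New equilibrium: 31 - Q = 16 + 3.5Q gives Q_1 = 3.3333, P_1 = 27.6667; CS_1 = 5.5556, PS_1 = 19.4444.
Change in consumer surplus = 5.5556 - 8.9136 = -3.358.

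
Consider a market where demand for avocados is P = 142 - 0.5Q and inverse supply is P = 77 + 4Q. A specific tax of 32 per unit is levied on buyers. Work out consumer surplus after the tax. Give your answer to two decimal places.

Without the tax, 142 - 0.5Q = 77 + 4Q so Q* = 14.4444 and P* = 134.7778.
A tax on buyers shifts demand down by 32: (142 - 32) - 0.5Q = 77 + 4Q, so Q_t = 7.3333. Buyers pay P_b = 138.3333; sellers receive P_s = P_b - 32 = 106.3333.
CS = (1/2)(Q_t)(142 - P_b) = (1/2)(7.3333)(3.6667) = 13.4444.

13.44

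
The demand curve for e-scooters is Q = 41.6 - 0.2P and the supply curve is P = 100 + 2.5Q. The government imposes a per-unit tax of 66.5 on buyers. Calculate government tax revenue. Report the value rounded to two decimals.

Rewriting demand in inverse form: P = 208 - 5Q.
Pre-tax equilibrium: 208 - 5Q = 100 + 2.5Q gives Q* = 14.4, P* = 136.
With the tax, buyers' net willingness to pay falls by 66.5: (208 - 66.5) - 5Q = 100 + 2.5Q, so Q_t = 5.5333. Buyers pay P_b = 180.3333; sellers receive P_s = P_b - 66.5 = 113.8333.
Tax revenue = t x Q_t = 66.5 x 5.5333 = 367.9667.

367.97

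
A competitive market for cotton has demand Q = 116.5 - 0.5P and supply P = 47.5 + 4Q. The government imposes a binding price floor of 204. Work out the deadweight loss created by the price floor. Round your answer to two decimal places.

Rewriting demand in inverse form: P = 233 - 2Q.
Without the control, 233 - 2Q = 47.5 + 4Q so Q* = 30.9167 and P* = 171.1667.
At P = 204, buyers demand (233 - 204)/2 = 14.5 while sellers would supply more, so the quantity traded is 14.5 at price 204.
At Q = 14.5 the demand price is 204 and the supply price is 105.5. Deadweight loss is the triangle between the curves from 14.5 to 30.9167: (1/2)(204 - 105.5)(30.9167 - 14.5) = 808.5208.

808.52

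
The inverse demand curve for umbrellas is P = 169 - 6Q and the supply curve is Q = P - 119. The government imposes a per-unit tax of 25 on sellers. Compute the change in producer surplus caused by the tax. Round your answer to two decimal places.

Rewriting supply in inverse form: P = 119 + Q.
Pre-tax equilibrium: 169 - 6Q = 119 + Q gives Q* = 7.1429, P* = 126.1429.
With the tax, sellers need 25 more per unit: 169 - 6Q = 119 + Q + 25, so Q_t = 3.5714. Buyers pay P_b = 147.5714; sellers receive P_s = P_b - 25 = 122.5714.
PS falls from (1/2)(7.1429)(7.1429) = 25.5102 to (1/2)(3.5714)(3.5714) = 6.3776, a change of -19.1327.

-19.13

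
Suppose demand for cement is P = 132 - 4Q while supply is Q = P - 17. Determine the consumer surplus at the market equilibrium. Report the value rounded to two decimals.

Rewriting supply in inverse form: P = 17 + Q.
Set 132 - 4Q = 17 + Q, which gives 115 = 5Q, so Q* = 23 and P* = 132 - 4(23) = 40.
CS is the area between the demand curve and P* from 0 to Q*: (1/2)(23)(92) = 1058.

1058.00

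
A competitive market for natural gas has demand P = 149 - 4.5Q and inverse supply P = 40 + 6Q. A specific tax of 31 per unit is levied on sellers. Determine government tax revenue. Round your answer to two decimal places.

Pre-tax equilibrium: 149 - 4.5Q = 40 + 6Q gives Q* = 10.381, P* = 102.2857.
With the tax, sellers need 31 more per unit: 149 - 4.5Q = 40 + 6Q + 31, so Q_t = 7.4286. Buyers pay P_b = 115.5714; sellers receive P_s = P_b - 31 = 84.5714.
Tax revenue = t x Q_t = 31 x 7.4286 = 230.2857.

230.29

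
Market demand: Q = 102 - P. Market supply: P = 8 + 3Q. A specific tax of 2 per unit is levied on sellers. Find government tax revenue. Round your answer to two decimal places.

46.00

Rewriting demand in inverse form: P = 102 - Q.
Without the tax, 102 - Q = 8 + 3Q so Q* = 23.5 and P* = 78.5.
A tax on sellers shifts supply up by 2: 102 - Q = 8 + 3Q + 2, so Q_t = 23. Buyers pay P_b = 79; sellers receive P_s = P_b - 2 = 77.
Revenue is the tax times quantity traded: 2 x 23 = 46.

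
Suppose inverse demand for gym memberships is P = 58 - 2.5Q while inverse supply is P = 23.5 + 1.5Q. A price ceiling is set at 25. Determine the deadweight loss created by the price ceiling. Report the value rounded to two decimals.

Free-market equilibrium: 58 - 2.5Q = 23.5 + 1.5Q gives Q* = 8.625, P* = 36.4375.
At P = 25, sellers supply (25 - 23.5)/1.5 = 1 while buyers want more, so the quantity traded is 1 at price 25.
At Q = 1 the demand price is 55.5 and the supply price is 25. Deadweight loss is the triangle between the curves from 1 to 8.625: (1/2)(55.5 - 25)(8.625 - 1) = 116.2812.

116.28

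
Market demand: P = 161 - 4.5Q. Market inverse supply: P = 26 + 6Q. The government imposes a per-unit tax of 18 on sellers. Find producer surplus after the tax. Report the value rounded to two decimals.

372.49

Without the tax, 161 - 4.5Q = 26 + 6Q so Q* = 12.8571 and P* = 103.1429.
With the tax, sellers need 18 more per unit: 161 - 4.5Q = 26 + 6Q + 18, so Q_t = 11.1429. Buyers pay P_b = 110.8571; sellers receive P_s = P_b - 18 = 92.8571.
Producer surplus is the triangle above supply below P_s: (1/2)(11.1429)(92.8571 - 26) = 372.4898.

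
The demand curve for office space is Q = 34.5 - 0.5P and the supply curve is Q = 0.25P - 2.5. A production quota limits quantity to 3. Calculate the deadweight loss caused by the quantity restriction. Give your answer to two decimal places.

Rewriting demand in inverse form: P = 69 - 2Q.
Rewriting supply in inverse form: P = 10 + 4Q.
Without the quota, 69 - 2Q = 10 + 4Q gives Q* = 9.8333.
At Q = 3 the demand price is 69 - 2(3) = 63 and the supply price is 10 + 4(3) = 22.
Deadweight loss is the triangle between the curves from 3 to 9.8333: (1/2)(63 - 22)(9.8333 - 3) = 140.0833.

140.08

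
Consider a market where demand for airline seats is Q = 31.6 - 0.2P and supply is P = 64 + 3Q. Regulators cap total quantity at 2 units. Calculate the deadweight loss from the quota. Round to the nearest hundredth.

380.25

Rewriting demand in inverse form: P = 158 - 5Q.
Without the quota, 158 - 5Q = 64 + 3Q gives Q* = 11.75.
At Q = 2 the demand price is 158 - 5(2) = 148 and the supply price is 64 + 3(2) = 70.
Deadweight loss is the triangle between the curves from 2 to 11.75: (1/2)(148 - 70)(11.75 - 2) = 380.25.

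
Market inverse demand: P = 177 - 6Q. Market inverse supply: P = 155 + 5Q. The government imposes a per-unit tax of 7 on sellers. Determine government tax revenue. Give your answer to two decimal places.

9.55

Pre-tax equilibrium: 177 - 6Q = 155 + 5Q gives Q* = 2, P* = 165.
With the tax, sellers need 7 more per unit: 177 - 6Q = 155 + 5Q + 7, so Q_t = 1.3636. Buyers pay P_b = 168.8182; sellers receive P_s = P_b - 7 = 161.8182.
Revenue is the tax times quantity traded: 7 x 1.3636 = 9.5455.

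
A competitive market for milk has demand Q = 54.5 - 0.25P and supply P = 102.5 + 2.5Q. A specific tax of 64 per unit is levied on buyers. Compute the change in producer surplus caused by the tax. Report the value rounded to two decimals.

-316.21

Rewriting demand in inverse form: P = 218 - 4Q.
Pre-tax equilibrium: 218 - 4Q = 102.5 + 2.5Q gives Q* = 17.7692, P* = 146.9231.
With the tax, buyers' net willingness to pay falls by 64: (218 - 64) - 4Q = 102.5 + 2.5Q, so Q_t = 7.9231. Buyers pay P_b = 186.3077; sellers receive P_s = P_b - 64 = 122.3077.
Producers lose the trapezoid between P_s and P* out to Q_t plus the triangle from Q_t to Q*: change in PS = 78.4689 - 394.682 = -316.213.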